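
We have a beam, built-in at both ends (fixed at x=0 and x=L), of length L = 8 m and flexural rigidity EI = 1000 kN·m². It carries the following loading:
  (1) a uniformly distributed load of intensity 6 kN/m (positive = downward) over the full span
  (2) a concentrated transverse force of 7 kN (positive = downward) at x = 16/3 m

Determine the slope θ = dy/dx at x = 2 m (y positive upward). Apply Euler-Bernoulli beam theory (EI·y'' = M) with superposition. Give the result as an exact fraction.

θ(2) = -43/1500 rad

Load 1 — uniform load w=6 kN/m over full span:
  θ_1 = -wx(L-x)(L-2x)/(12EI) = -6·2·(8-2)·(8-2·2)/(12·1000) = -3/125 rad
Load 2 — point force P=7 kN at a=16/3 m (b=L-a=8/3):
  θ_2 = -Pb²x(2aL-(3a+b)x)/(2L³EI)  [x≤a] = -7·(8/3)²·2·(2·(16/3)·8-(3·(16/3)+(8/3))·2)/(2·8³·1000) = -7/1500 rad
Superposition: θ = Σ θ_i = -43/1500 rad ≈ -0.028667 rad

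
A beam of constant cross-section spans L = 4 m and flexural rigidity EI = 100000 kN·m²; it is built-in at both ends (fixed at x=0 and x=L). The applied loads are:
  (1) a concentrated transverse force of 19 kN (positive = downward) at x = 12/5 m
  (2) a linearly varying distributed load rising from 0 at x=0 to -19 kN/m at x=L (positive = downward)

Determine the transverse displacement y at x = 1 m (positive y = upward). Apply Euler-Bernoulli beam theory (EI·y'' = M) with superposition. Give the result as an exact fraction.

Load 1 — point force P=19 kN at a=12/5 m (b=L-a=8/5):
  y_1 = -Pb²x²(3aL-(3a+b)x)/(6L³EI)  [x≤a] = -19·(8/5)²·1²·(3·(12/5)·4-(3·(12/5)+(8/5))·1)/(6·4³·100000) = -19/750000 m
Load 2 — triangular load w₀=-19 kN/m (0→w₀ over full span):
  y_2 = -w₀x²(L-x)²(x+2L)/(120LEI) = -(-19)·1²·(4-1)²·(1+2·4)/(120·4·100000) = 513/16000000 m
Superposition: y = Σ y_i = 323/48000000 m ≈ 0.000007 m

y(1) = 323/48000000 m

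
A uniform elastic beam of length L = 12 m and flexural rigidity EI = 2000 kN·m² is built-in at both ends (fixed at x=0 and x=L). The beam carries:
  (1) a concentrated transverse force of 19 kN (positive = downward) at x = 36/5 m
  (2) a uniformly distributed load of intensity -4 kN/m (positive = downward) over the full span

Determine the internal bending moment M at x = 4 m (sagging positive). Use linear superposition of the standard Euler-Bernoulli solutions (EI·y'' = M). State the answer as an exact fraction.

Load 1 — point force P=19 kN at a=36/5 m (b=L-a=24/5):
  M_1 = Pb²(3a+b)x/L³ - Pab²/L²  [x≤a] = 19·(24/5)²·(3·(36/5)+(24/5))·4/12³ - 19·(36/5)·(24/5)²/12² = 608/125 kN·m
Load 2 — uniform load w=-4 kN/m over full span:
  M_2 = wLx/2 - wL²/12 - wx²/2 = (-4)·12·4/2 - (-4)·12²/12 - (-4)·4²/2 = -16 kN·m
Superposition: M = Σ M_i = -1392/125 kN·m ≈ -11.136000 kN·m

M(4) = -1392/125 kN·m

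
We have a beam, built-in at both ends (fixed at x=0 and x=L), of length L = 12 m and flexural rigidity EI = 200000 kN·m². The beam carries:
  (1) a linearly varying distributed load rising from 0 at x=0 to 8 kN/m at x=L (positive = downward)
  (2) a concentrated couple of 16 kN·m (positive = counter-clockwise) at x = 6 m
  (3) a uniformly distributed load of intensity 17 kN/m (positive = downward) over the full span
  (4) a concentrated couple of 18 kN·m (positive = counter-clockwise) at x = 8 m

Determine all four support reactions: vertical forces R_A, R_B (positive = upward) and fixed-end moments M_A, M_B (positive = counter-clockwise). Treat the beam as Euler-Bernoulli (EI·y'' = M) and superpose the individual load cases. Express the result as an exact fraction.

Load 1 — triangular load w₀=8 kN/m (0→w₀ over full span):
  R_A = 3w₀L/20 = 3·8·12/20 = 72/5 kN
  M_A = w₀L²/30 = 8·12²/30 = 192/5 kN·m
  R_B = 7w₀L/20 = 7·8·12/20 = 168/5 kN
  M_B = -w₀L²/20 = -8·12²/20 = -288/5 kN·m
Load 2 — applied couple M₀=16 kN·m at a=6 m (b=L-a=6):
  R_A = 6M₀ab/L³ = 6·16·6·6/12³ = 2 kN
  M_A = M₀b(2a-b)/L² = 16·6·(2·6-6)/12² = 4 kN·m
  R_B = -6M₀ab/L³ = -6·16·6·6/12³ = -2 kN
  M_B = M₀a(2b-a)/L² = 16·6·(2·6-6)/12² = 4 kN·m
Load 3 — uniform load w=17 kN/m over full span:
  R_A = wL/2 = 17·12/2 = 102 kN
  M_A = wL²/12 = 17·12²/12 = 204 kN·m
  R_B = wL/2 = 17·12/2 = 102 kN
  M_B = -wL²/12 = -17·12²/12 = -204 kN·m
Load 4 — applied couple M₀=18 kN·m at a=8 m (b=L-a=4):
  R_A = 6M₀ab/L³ = 6·18·8·4/12³ = 2 kN
  M_A = M₀b(2a-b)/L² = 18·4·(2·8-4)/12² = 6 kN·m
  R_B = -6M₀ab/L³ = -6·18·8·4/12³ = -2 kN
  M_B = M₀a(2b-a)/L² = 18·8·(2·4-8)/12² = 0 kN·m
Superposition: R_A = 602/5 kN, M_A = 1262/5 kN·m, R_B = 658/5 kN, M_B = -1288/5 kN·m

R_A = 602/5 kN, M_A = 1262/5 kN·m, R_B = 658/5 kN, M_B = -1288/5 kN·m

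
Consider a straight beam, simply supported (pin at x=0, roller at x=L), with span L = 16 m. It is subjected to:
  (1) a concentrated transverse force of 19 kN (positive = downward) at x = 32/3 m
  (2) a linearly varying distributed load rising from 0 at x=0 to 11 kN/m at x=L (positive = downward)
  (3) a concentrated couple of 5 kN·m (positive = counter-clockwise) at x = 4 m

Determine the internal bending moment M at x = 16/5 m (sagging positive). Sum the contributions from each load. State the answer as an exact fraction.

M(16/5) = 41767/375 kN·m

Load 1 — point force P=19 kN at a=32/3 m (b=L-a=16/3):
  M_1 = Pbx/L  [x≤a] = 19·(16/3)·(16/5)/16 = 304/15 kN·m
Load 2 — triangular load w₀=11 kN/m (0→w₀ over full span):
  M_2 = w₀Lx/6 - w₀x³/(6L) = 11·16·(16/5)/6 - 11·(16/5)³/(6·16) = 11264/125 kN·m
Load 3 — applied couple M₀=5 kN·m at a=4 m (b=L-a=12):
  M_3 = M₀x/L  [x≤a] = 5·(16/5)/16 = 1 kN·m
Superposition: M = Σ M_i = 41767/375 kN·m ≈ 111.378667 kN·m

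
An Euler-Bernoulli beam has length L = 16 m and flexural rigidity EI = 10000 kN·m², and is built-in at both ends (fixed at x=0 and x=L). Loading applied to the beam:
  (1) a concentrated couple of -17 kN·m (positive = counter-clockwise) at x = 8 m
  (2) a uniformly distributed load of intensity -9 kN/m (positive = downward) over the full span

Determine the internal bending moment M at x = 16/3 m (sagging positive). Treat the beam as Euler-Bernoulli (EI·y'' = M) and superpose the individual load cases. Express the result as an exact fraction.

Load 1 — applied couple M₀=-17 kN·m at a=8 m (b=L-a=8):
  M_1 = R_Ax - M_A  [x≤a] with R_A=-51/32, M_A=-17/4 = (-51/32)·(16/3) - (-17/4) = -17/4 kN·m
Load 2 — uniform load w=-9 kN/m over full span:
  M_2 = wLx/2 - wL²/12 - wx²/2 = (-9)·16·(16/3)/2 - (-9)·16²/12 - (-9)·(16/3)²/2 = -64 kN·m
Superposition: M = Σ M_i = -273/4 kN·m ≈ -68.250000 kN·m

M(16/3) = -273/4 kN·m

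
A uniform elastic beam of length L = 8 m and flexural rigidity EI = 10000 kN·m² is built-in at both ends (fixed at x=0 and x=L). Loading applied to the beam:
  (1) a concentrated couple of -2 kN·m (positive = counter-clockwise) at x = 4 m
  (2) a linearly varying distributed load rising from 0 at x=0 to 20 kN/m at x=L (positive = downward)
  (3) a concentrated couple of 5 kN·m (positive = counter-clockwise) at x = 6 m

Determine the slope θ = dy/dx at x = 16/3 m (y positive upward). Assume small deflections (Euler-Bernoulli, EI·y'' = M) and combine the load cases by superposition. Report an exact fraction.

Load 1 — applied couple M₀=-2 kN·m at a=4 m (b=L-a=4):
  θ_1 = (R_Ax²/2 - M_Ax - M₀(x-a))/EI  [x>a] with R_A=-3/8, M_A=-1/2 = ((-3/8)·(16/3)²/2 - (-1/2)·(16/3) - (-2)·((16/3)-4))/10000 = 0 rad
Load 2 — triangular load w₀=20 kN/m (0→w₀ over full span):
  θ_2 = -w₀(2x(L-x)(L-2x)(x+2L)+x²(L-x)²)/(120LEI) = -20·(2·(16/3)·(8-(16/3))·(8-2·(16/3))·((16/3)+2·8)+(16/3)²·(8-(16/3))²)/(120·8·10000) = 448/151875 rad
Load 3 — applied couple M₀=5 kN·m at a=6 m (b=L-a=2):
  θ_3 = (R_Ax²/2 - M_Ax)/EI  [x≤a] with R_A=45/64, M_A=25/16 = ((45/64)·(16/3)²/2 - (25/16)·(16/3))/10000 = 1/6000 rad
Superposition: θ = Σ θ_i = 7573/2430000 rad ≈ 0.003116 rad

θ(16/3) = 7573/2430000 rad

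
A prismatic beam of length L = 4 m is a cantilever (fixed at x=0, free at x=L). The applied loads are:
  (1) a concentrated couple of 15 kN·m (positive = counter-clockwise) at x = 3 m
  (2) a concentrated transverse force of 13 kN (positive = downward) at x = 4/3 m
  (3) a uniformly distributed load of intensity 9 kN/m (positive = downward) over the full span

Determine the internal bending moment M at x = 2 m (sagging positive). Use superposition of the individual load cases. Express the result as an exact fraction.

M(2) = -3 kN·m

Load 1 — applied couple M₀=15 kN·m at a=3 m (b=L-a=1):
  M_1 = M₀  [x≤a] = 15 = 15 kN·m
Load 2 — point force P=13 kN at a=4/3 m (b=L-a=8/3):
  M_2 = 0  [x>a] = 0 kN·m
Load 3 — uniform load w=9 kN/m over full span:
  M_3 = -w(L-x)²/2 = -9·(4-2)²/2 = -18 kN·m
Superposition: M = Σ M_i = -3 kN·m ≈ -3.000000 kN·m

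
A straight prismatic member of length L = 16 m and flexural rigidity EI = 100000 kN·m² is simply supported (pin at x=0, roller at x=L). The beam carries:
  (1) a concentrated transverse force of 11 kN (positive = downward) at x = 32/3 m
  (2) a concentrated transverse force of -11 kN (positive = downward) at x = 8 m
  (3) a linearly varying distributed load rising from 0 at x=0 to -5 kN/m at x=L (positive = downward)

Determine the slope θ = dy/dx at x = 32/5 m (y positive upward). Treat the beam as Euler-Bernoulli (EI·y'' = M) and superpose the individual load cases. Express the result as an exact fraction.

θ(32/5) = 92639/63281250 rad

Load 1 — point force P=11 kN at a=32/3 m (b=L-a=16/3):
  θ_1 = -Pb(L²-b²-3x²)/(6LEI)  [x≤a] = -11·(16/3)·(16²-(16/3)²-3·(32/5)²)/(6·16·100000) = -4048/6328125 rad
Load 2 — point force P=-11 kN at a=8 m (b=L-a=8):
  θ_2 = -Pb(L²-b²-3x²)/(6LEI)  [x≤a] = -(-11)·8·(16²-8²-3·(32/5)²)/(6·16·100000) = 99/156250 rad
Load 3 — triangular load w₀=-5 kN/m (0→w₀ over full span):
  θ_3 = -w₀(7L⁴-30L²x²+15x⁴)/(360LEI) = -(-5)·(7·16⁴-30·16²·(32/5)²+15·(32/5)⁴)/(360·16·100000) = 5168/3515625 rad
Superposition: θ = Σ θ_i = 92639/63281250 rad ≈ 0.001464 rad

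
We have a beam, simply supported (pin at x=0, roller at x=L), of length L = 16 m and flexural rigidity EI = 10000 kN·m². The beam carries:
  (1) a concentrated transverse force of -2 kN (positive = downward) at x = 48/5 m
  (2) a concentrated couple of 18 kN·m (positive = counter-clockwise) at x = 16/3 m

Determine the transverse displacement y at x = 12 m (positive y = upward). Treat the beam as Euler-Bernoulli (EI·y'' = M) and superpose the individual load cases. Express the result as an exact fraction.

y(12) = 7321/312500 m

Load 1 — point force P=-2 kN at a=48/5 m (b=L-a=32/5):
  y_1 = -Pa(L-x)(2Lx-a²-x²)/(6LEI)  [x>a] = -(-2)·(48/5)·(16-12)·(2·16·12-(48/5)²-12²)/(6·16·10000) = 924/78125 m
Load 2 — applied couple M₀=18 kN·m at a=16/3 m (b=L-a=32/3):
  y_2 = (M₀x³/(6L)-M₀(x-a)²/2+C₁x)/EI  [x>a] with C₁=M₀(3b²-L²)/(6L)=16 = (18·12³/(6·16)-18·(12-(16/3))²/2+16·12)/10000 = 29/2500 m
Superposition: y = Σ y_i = 7321/312500 m ≈ 0.023427 m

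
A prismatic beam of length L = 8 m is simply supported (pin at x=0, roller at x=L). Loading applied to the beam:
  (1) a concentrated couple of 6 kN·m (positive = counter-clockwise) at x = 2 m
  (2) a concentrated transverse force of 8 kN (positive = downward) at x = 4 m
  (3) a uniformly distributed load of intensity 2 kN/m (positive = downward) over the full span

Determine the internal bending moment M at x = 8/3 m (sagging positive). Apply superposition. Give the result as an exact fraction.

M(8/3) = 188/9 kN·m

Load 1 — applied couple M₀=6 kN·m at a=2 m (b=L-a=6):
  M_1 = M₀x/L - M₀  [x>a] = 6·(8/3)/8 - 6 = -4 kN·m
Load 2 — point force P=8 kN at a=4 m (b=L-a=4):
  M_2 = Pbx/L  [x≤a] = 8·4·(8/3)/8 = 32/3 kN·m
Load 3 — uniform load w=2 kN/m over full span:
  M_3 = wx(L-x)/2 = 2·(8/3)·(8-(8/3))/2 = 128/9 kN·m
Superposition: M = Σ M_i = 188/9 kN·m ≈ 20.888889 kN·m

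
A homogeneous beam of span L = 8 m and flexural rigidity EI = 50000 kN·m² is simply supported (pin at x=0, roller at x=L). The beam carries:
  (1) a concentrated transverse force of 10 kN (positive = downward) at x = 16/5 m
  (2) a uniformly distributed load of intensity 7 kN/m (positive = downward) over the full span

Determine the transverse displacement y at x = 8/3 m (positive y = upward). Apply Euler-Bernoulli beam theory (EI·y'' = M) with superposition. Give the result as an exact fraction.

y(8/3) = -157472/18984375 m

Load 1 — point force P=10 kN at a=16/5 m (b=L-a=24/5):
  y_1 = -Pbx(L²-b²-x²)/(6LEI)  [x≤a] = -10·(24/5)·(8/3)·(8²-(24/5)²-(8/3)²)/(6·8·50000) = -3808/2109375 m
Load 2 — uniform load w=7 kN/m over full span:
  y_2 = -wx(L³-2Lx²+x³)/(24EI) = -7·(8/3)·(8³-2·8·(8/3)²+(8/3)³)/(24·50000) = -4928/759375 m
Superposition: y = Σ y_i = -157472/18984375 m ≈ -0.008295 m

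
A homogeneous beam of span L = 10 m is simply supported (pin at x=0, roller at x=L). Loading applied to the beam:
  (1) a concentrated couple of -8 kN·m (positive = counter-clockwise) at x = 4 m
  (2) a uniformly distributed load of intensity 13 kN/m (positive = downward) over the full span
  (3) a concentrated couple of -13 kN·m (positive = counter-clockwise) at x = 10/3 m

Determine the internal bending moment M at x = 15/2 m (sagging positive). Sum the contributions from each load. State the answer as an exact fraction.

Load 1 — applied couple M₀=-8 kN·m at a=4 m (b=L-a=6):
  M_1 = M₀x/L - M₀  [x>a] = (-8)·(15/2)/10 - (-8) = 2 kN·m
Load 2 — uniform load w=13 kN/m over full span:
  M_2 = wx(L-x)/2 = 13·(15/2)·(10-(15/2))/2 = 975/8 kN·m
Load 3 — applied couple M₀=-13 kN·m at a=10/3 m (b=L-a=20/3):
  M_3 = M₀x/L - M₀  [x>a] = (-13)·(15/2)/10 - (-13) = 13/4 kN·m
Superposition: M = Σ M_i = 1017/8 kN·m ≈ 127.125000 kN·m

M(15/2) = 1017/8 kN·m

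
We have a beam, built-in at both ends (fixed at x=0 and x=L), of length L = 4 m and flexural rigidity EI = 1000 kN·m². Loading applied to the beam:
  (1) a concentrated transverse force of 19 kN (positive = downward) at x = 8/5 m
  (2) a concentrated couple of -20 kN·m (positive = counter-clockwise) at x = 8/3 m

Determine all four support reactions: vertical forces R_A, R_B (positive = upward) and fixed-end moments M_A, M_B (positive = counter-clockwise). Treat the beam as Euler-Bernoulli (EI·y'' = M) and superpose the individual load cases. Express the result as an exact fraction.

Load 1 — point force P=19 kN at a=8/5 m (b=L-a=12/5):
  R_A = Pb²(3a+b)/L³ = 19·(12/5)²·(3·(8/5)+(12/5))/4³ = 1539/125 kN
  M_A = Pab²/L² = 19·(8/5)·(12/5)²/4² = 1368/125 kN·m
  R_B = Pa²(a+3b)/L³ = 19·(8/5)²·((8/5)+3·(12/5))/4³ = 836/125 kN
  M_B = -Pa²b/L² = -19·(8/5)²·(12/5)/4² = -912/125 kN·m
Load 2 — applied couple M₀=-20 kN·m at a=8/3 m (b=L-a=4/3):
  R_A = 6M₀ab/L³ = 6·(-20)·(8/3)·(4/3)/4³ = -20/3 kN
  M_A = M₀b(2a-b)/L² = (-20)·(4/3)·(2·(8/3)-(4/3))/4² = -20/3 kN·m
  R_B = -6M₀ab/L³ = -6·(-20)·(8/3)·(4/3)/4³ = 20/3 kN
  M_B = M₀a(2b-a)/L² = (-20)·(8/3)·(2·(4/3)-(8/3))/4² = 0 kN·m
Superposition: R_A = 2117/375 kN, M_A = 1604/375 kN·m, R_B = 5008/375 kN, M_B = -912/125 kN·m

R_A = 2117/375 kN, M_A = 1604/375 kN·m, R_B = 5008/375 kN, M_B = -912/125 kN·m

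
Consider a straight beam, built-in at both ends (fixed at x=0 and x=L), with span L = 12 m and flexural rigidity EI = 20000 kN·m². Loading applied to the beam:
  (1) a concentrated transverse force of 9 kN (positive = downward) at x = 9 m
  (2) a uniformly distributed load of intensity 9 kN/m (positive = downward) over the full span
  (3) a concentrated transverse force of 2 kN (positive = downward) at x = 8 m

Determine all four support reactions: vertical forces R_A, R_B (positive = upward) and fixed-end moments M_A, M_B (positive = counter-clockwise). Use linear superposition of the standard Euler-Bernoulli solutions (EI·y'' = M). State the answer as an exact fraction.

R_A = 48319/864 kN, M_A = 16537/144 kN·m, R_B = 54497/864 kN, M_B = -18251/144 kN·m

Load 1 — point force P=9 kN at a=9 m (b=L-a=3):
  R_A = Pb²(3a+b)/L³ = 9·3²·(3·9+3)/12³ = 45/32 kN
  M_A = Pab²/L² = 9·9·3²/12² = 81/16 kN·m
  R_B = Pa²(a+3b)/L³ = 9·9²·(9+3·3)/12³ = 243/32 kN
  M_B = -Pa²b/L² = -9·9²·3/12² = -243/16 kN·m
Load 2 — uniform load w=9 kN/m over full span:
  R_A = wL/2 = 9·12/2 = 54 kN
  M_A = wL²/12 = 9·12²/12 = 108 kN·m
  R_B = wL/2 = 9·12/2 = 54 kN
  M_B = -wL²/12 = -9·12²/12 = -108 kN·m
Load 3 — point force P=2 kN at a=8 m (b=L-a=4):
  R_A = Pb²(3a+b)/L³ = 2·4²·(3·8+4)/12³ = 14/27 kN
  M_A = Pab²/L² = 2·8·4²/12² = 16/9 kN·m
  R_B = Pa²(a+3b)/L³ = 2·8²·(8+3·4)/12³ = 40/27 kN
  M_B = -Pa²b/L² = -2·8²·4/12² = -32/9 kN·m
Superposition: R_A = 48319/864 kN, M_A = 16537/144 kN·m, R_B = 54497/864 kN, M_B = -18251/144 kN·m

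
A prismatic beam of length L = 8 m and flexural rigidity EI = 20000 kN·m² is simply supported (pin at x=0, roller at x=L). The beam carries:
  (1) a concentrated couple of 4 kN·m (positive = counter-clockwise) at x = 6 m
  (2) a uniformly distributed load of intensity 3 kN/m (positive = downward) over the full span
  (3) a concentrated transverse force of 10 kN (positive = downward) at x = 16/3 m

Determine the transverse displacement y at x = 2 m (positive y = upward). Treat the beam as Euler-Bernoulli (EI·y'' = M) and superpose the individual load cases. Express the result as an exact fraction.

y(2) = -7321/810000 m

Load 1 — applied couple M₀=4 kN·m at a=6 m (b=L-a=2):
  y_1 = (M₀x³/(6L)+C₁x)/EI  [x≤a] with C₁=M₀(3b²-L²)/(6L)=-13/3 = (4·2³/(6·8)+(-13/3)·2)/20000 = -1/2500 m
Load 2 — uniform load w=3 kN/m over full span:
  y_2 = -wx(L³-2Lx²+x³)/(24EI) = -3·2·(8³-2·8·2²+2³)/(24·20000) = -57/10000 m
Load 3 — point force P=10 kN at a=16/3 m (b=L-a=8/3):
  y_3 = -Pbx(L²-b²-x²)/(6LEI)  [x≤a] = -10·(8/3)·2·(8²-(8/3)²-2²)/(6·8·20000) = -119/40500 m
Superposition: y = Σ y_i = -7321/810000 m ≈ -0.009038 m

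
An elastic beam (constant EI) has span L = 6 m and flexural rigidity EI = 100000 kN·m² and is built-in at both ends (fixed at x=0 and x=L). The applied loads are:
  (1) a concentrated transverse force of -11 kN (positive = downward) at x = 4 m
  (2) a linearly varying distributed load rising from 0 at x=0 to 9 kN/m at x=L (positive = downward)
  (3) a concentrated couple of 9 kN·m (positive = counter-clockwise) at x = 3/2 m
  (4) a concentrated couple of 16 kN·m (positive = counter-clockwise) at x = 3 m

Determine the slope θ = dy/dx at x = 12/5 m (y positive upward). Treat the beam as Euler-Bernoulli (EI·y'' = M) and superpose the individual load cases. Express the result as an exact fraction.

Load 1 — point force P=-11 kN at a=4 m (b=L-a=2):
  θ_1 = -Pb²x(2aL-(3a+b)x)/(2L³EI)  [x≤a] = -(-11)·2²·(12/5)·(2·4·6-(3·4+2)·(12/5))/(2·6³·100000) = 11/312500 rad
Load 2 — triangular load w₀=9 kN/m (0→w₀ over full span):
  θ_2 = -w₀(2x(L-x)(L-2x)(x+2L)+x²(L-x)²)/(120LEI) = -9·(2·(12/5)·(6-(12/5))·(6-2·(12/5))·((12/5)+2·6)+(12/5)²·(6-(12/5))²)/(120·6·100000) = -729/15625000 rad
Load 3 — applied couple M₀=9 kN·m at a=3/2 m (b=L-a=9/2):
  θ_3 = (R_Ax²/2 - M_Ax - M₀(x-a))/EI  [x>a] with R_A=27/16, M_A=-27/16 = ((27/16)·(12/5)²/2 - (-27/16)·(12/5) - 9·((12/5)-(3/2)))/100000 = 81/10000000 rad
Load 4 — applied couple M₀=16 kN·m at a=3 m (b=L-a=3):
  θ_4 = (R_Ax²/2 - M_Ax)/EI  [x≤a] with R_A=4, M_A=4 = (4·(12/5)²/2 - 4·(12/5))/100000 = 3/156250 rad
Superposition: θ = Σ θ_i = 3961/250000000 rad ≈ 0.000016 rad

θ(12/5) = 3961/250000000 rad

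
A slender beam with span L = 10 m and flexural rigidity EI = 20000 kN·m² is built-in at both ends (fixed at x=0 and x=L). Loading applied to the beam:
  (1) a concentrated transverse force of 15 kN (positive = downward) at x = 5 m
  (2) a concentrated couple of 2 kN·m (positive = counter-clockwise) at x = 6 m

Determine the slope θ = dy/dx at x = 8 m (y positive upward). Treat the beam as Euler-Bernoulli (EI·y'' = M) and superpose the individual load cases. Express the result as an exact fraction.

θ(8) = 5649/5000000 rad

Load 1 — point force P=15 kN at a=5 m (b=L-a=5):
  θ_1 = Pa²(L-x)(2bL-(3b+a)(L-x))/(2L³EI)  [x>a] = 15·5²·(10-8)·(2·5·10-(3·5+5)·(10-8))/(2·10³·20000) = 9/8000 rad
Load 2 — applied couple M₀=2 kN·m at a=6 m (b=L-a=4):
  θ_2 = (R_Ax²/2 - M_Ax - M₀(x-a))/EI  [x>a] with R_A=36/125, M_A=16/25 = ((36/125)·8²/2 - (16/25)·8 - 2·(8-6))/20000 = 3/625000 rad
Superposition: θ = Σ θ_i = 5649/5000000 rad ≈ 0.001130 rad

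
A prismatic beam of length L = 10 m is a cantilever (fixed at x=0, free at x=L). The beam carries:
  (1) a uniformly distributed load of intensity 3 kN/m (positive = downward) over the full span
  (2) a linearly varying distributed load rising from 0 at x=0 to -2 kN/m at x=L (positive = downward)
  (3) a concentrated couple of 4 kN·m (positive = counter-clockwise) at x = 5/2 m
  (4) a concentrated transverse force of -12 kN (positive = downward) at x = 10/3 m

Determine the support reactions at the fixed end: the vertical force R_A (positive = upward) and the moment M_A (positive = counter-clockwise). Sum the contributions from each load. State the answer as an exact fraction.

R_A = 8 kN, M_A = 118/3 kN·m

Load 1 — uniform load w=3 kN/m over full span:
  R_A = wL = 3·10 = 30 kN
  M_A = wL²/2 = 3·10²/2 = 150 kN·m
Load 2 — triangular load w₀=-2 kN/m (0→w₀ over full span):
  R_A = w₀L/2 = (-2)·10/2 = -10 kN
  M_A = w₀L²/3 = (-2)·10²/3 = -200/3 kN·m
Load 3 — applied couple M₀=4 kN·m at a=5/2 m (b=L-a=15/2):
  R_A = 0 kN
  M_A = -M₀ = -4 kN·m
Load 4 — point force P=-12 kN at a=10/3 m (b=L-a=20/3):
  R_A = P = (-12) = -12 kN
  M_A = Pa = (-12)·(10/3) = -40 kN·m
Superposition: R_A = 8 kN, M_A = 118/3 kN·m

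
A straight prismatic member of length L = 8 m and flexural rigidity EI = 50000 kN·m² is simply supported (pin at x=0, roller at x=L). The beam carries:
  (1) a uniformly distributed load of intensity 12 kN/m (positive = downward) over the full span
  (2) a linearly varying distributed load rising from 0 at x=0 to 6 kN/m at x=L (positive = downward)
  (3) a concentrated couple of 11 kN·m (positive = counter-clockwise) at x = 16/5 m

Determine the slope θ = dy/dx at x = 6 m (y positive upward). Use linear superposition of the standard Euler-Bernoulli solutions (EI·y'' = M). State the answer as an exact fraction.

θ(6) = 21489/5000000 rad

Load 1 — uniform load w=12 kN/m over full span:
  θ_1 = -w(L³-6Lx²+4x³)/(24EI) = -12·(8³-6·8·6²+4·6³)/(24·50000) = 11/3125 rad
Load 2 — triangular load w₀=6 kN/m (0→w₀ over full span):
  θ_2 = -w₀(7L⁴-30L²x²+15x⁴)/(360LEI) = -6·(7·8⁴-30·8²·6²+15·6⁴)/(360·8·50000) = 1313/1500000 rad
Load 3 — applied couple M₀=11 kN·m at a=16/5 m (b=L-a=24/5):
  θ_3 = (M₀x²/(2L)-M₀(x-a)+C₁)/EI  [x>a] with C₁=M₀(3b²-L²)/(6L)=88/75 = (11·6²/(2·8)-11·(6-(16/5))+(88/75))/50000 = -1463/15000000 rad
Superposition: θ = Σ θ_i = 21489/5000000 rad ≈ 0.004298 rad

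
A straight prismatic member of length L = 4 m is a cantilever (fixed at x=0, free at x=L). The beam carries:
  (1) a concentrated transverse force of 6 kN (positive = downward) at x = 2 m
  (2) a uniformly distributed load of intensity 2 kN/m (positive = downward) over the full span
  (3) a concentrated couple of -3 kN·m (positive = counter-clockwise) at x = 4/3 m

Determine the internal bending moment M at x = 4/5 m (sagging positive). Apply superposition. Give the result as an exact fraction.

M(4/5) = -511/25 kN·m

Load 1 — point force P=6 kN at a=2 m (b=L-a=2):
  M_1 = -P(a-x)  [x≤a] = -6·(2-(4/5)) = -36/5 kN·m
Load 2 — uniform load w=2 kN/m over full span:
  M_2 = -w(L-x)²/2 = -2·(4-(4/5))²/2 = -256/25 kN·m
Load 3 — applied couple M₀=-3 kN·m at a=4/3 m (b=L-a=8/3):
  M_3 = M₀  [x≤a] = (-3) = -3 kN·m
Superposition: M = Σ M_i = -511/25 kN·m ≈ -20.440000 kN·m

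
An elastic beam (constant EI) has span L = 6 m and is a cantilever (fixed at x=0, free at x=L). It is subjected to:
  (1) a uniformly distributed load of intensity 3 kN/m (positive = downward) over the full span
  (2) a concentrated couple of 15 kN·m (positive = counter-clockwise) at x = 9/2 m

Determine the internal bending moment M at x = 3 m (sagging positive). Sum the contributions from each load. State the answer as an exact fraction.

Load 1 — uniform load w=3 kN/m over full span:
  M_1 = -w(L-x)²/2 = -3·(6-3)²/2 = -27/2 kN·m
Load 2 — applied couple M₀=15 kN·m at a=9/2 m (b=L-a=3/2):
  M_2 = M₀  [x≤a] = 15 = 15 kN·m
Superposition: M = Σ M_i = 3/2 kN·m ≈ 1.500000 kN·m

M(3) = 3/2 kN·m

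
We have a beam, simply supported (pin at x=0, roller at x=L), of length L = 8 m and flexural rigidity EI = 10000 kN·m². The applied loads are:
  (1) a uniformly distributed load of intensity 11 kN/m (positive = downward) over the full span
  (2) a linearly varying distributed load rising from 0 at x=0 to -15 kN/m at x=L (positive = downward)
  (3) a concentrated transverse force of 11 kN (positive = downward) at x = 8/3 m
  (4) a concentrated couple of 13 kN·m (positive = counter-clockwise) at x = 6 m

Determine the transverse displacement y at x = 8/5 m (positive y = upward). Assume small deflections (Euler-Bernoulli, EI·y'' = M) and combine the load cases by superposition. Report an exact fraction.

Load 1 — uniform load w=11 kN/m over full span:
  y_1 = -wx(L³-2Lx²+x³)/(24EI) = -11·(8/5)·(8³-2·8·(8/5)²+(8/5)³)/(24·10000) = -40832/1171875 m
Load 2 — triangular load w₀=-15 kN/m (0→w₀ over full span):
  y_2 = -w₀x(7L⁴-10L²x²+3x⁴)/(360LEI) = -(-15)·(8/5)·(7·8⁴-10·8²·(8/5)²+3·(8/5)⁴)/(360·8·10000) = 44032/1953125 m
Load 3 — point force P=11 kN at a=8/3 m (b=L-a=16/3):
  y_3 = -Pbx(L²-b²-x²)/(6LEI)  [x≤a] = -11·(16/3)·(8/5)·(8²-(16/3)²-(8/5)²)/(6·8·10000) = -40832/6328125 m
Load 4 — applied couple M₀=13 kN·m at a=6 m (b=L-a=2):
  y_4 = (M₀x³/(6L)+C₁x)/EI  [x≤a] with C₁=M₀(3b²-L²)/(6L)=-169/12 = (13·(8/5)³/(6·8)+(-169/12)·(8/5))/10000 = -1339/625000 m
Superposition: y = Σ y_i = -26443699/1265625000 m ≈ -0.020894 m

y(8/5) = -26443699/1265625000 m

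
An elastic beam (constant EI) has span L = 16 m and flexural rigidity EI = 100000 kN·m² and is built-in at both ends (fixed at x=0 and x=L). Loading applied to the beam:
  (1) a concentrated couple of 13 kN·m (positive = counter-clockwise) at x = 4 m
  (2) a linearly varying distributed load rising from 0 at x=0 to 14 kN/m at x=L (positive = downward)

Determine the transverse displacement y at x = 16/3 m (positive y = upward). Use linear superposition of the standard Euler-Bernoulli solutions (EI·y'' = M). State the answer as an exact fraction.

y(16/3) = -95087/11390625 m

Load 1 — applied couple M₀=13 kN·m at a=4 m (b=L-a=12):
  y_1 = (R_Ax³/6 - M_Ax²/2 - M₀(x-a)²/2)/EI  [x>a] with R_A=117/128, M_A=-39/16 = ((117/128)·(16/3)³/6 - (-39/16)·(16/3)²/2 - 13·((16/3)-4)²/2)/100000 = 13/28125 m
Load 2 — triangular load w₀=14 kN/m (0→w₀ over full span):
  y_2 = -w₀x²(L-x)²(x+2L)/(120LEI) = -14·(16/3)²·(16-(16/3))²·((16/3)+2·16)/(120·16·100000) = -100352/11390625 m
Superposition: y = Σ y_i = -95087/11390625 m ≈ -0.008348 m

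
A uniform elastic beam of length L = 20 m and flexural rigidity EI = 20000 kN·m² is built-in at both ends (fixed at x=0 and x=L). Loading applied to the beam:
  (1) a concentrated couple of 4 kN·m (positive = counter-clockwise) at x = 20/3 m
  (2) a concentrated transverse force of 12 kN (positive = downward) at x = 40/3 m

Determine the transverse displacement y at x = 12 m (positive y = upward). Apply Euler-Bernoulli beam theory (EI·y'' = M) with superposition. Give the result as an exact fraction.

y(12) = -512/28125 m

Load 1 — applied couple M₀=4 kN·m at a=20/3 m (b=L-a=40/3):
  y_1 = (R_Ax³/6 - M_Ax²/2 - M₀(x-a)²/2)/EI  [x>a] with R_A=4/15, M_A=0 = ((4/15)·12³/6 - 0·12²/2 - 4·(12-(20/3))²/2)/20000 = 28/28125 m
Load 2 — point force P=12 kN at a=40/3 m (b=L-a=20/3):
  y_2 = -Pb²x²(3aL-(3a+b)x)/(6L³EI)  [x≤a] = -12·(20/3)²·12²·(3·(40/3)·20-(3·(40/3)+(20/3))·12)/(6·20³·20000) = -12/625 m
Superposition: y = Σ y_i = -512/28125 m ≈ -0.018204 m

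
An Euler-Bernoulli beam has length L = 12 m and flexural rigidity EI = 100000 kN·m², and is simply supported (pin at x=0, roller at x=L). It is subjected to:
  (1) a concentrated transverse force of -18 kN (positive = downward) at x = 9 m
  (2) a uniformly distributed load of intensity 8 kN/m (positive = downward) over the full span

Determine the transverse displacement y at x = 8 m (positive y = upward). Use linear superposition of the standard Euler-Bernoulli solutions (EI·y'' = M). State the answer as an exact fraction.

Load 1 — point force P=-18 kN at a=9 m (b=L-a=3):
  y_1 = -Pbx(L²-b²-x²)/(6LEI)  [x≤a] = -(-18)·3·8·(12²-3²-8²)/(6·12·100000) = 213/50000 m
Load 2 — uniform load w=8 kN/m over full span:
  y_2 = -wx(L³-2Lx²+x³)/(24EI) = -8·8·(12³-2·12·8²+8³)/(24·100000) = -176/9375 m
Superposition: y = Σ y_i = -2177/150000 m ≈ -0.014513 m

y(8) = -2177/150000 m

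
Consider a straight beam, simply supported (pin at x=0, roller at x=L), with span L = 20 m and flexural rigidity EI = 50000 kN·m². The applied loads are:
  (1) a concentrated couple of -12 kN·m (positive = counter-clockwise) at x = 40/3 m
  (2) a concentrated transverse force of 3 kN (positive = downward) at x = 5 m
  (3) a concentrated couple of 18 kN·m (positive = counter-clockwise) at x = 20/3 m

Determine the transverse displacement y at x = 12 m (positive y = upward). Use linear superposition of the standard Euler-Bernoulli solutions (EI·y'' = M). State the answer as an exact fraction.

Load 1 — applied couple M₀=-12 kN·m at a=40/3 m (b=L-a=20/3):
  y_1 = (M₀x³/(6L)+C₁x)/EI  [x≤a] with C₁=M₀(3b²-L²)/(6L)=80/3 = ((-12)·12³/(6·20)+(80/3)·12)/50000 = 46/15625 m
Load 2 — point force P=3 kN at a=5 m (b=L-a=15):
  y_2 = -Pa(L-x)(2Lx-a²-x²)/(6LEI)  [x>a] = -3·5·(20-12)·(2·20·12-5²-12²)/(6·20·50000) = -311/50000 m
Load 3 — applied couple M₀=18 kN·m at a=20/3 m (b=L-a=40/3):
  y_3 = (M₀x³/(6L)-M₀(x-a)²/2+C₁x)/EI  [x>a] with C₁=M₀(3b²-L²)/(6L)=20 = (18·12³/(6·20)-18·(12-(20/3))²/2+20·12)/50000 = 76/15625 m
Superposition: y = Σ y_i = 397/250000 m ≈ 0.001588 m

y(12) = 397/250000 m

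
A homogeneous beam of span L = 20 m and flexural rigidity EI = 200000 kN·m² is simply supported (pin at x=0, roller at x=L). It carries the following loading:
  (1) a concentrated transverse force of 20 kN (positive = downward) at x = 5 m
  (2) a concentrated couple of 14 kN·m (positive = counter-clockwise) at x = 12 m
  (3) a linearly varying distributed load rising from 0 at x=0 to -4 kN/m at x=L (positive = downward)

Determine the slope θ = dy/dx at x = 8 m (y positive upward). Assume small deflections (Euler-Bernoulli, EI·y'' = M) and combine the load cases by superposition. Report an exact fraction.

Load 1 — point force P=20 kN at a=5 m (b=L-a=15):
  θ_1 = -Pa(2L²-6Lx+3x²+a²)/(6LEI)  [x>a] = -20·5·(2·20²-6·20·8+3·8²+5²)/(6·20·200000) = -19/80000 rad
Load 2 — applied couple M₀=14 kN·m at a=12 m (b=L-a=8):
  θ_2 = (M₀x²/(2L)+C₁)/EI  [x≤a] with C₁=M₀(3b²-L²)/(6L)=-364/15 = (14·8²/(2·20)+(-364/15))/200000 = -7/750000 rad
Load 3 — triangular load w₀=-4 kN/m (0→w₀ over full span):
  θ_3 = -w₀(7L⁴-30L²x²+15x⁴)/(360LEI) = -(-4)·(7·20⁴-30·20²·8²+15·8⁴)/(360·20·200000) = 323/281250 rad
Superposition: θ = Σ θ_i = 16229/18000000 rad ≈ 0.000902 rad

θ(8) = 16229/18000000 rad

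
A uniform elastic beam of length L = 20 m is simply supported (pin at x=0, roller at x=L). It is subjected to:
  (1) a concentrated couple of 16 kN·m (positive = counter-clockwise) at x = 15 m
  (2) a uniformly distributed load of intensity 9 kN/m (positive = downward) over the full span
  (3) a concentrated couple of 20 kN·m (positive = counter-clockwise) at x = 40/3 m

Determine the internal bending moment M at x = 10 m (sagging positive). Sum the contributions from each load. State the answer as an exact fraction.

Load 1 — applied couple M₀=16 kN·m at a=15 m (b=L-a=5):
  M_1 = M₀x/L  [x≤a] = 16·10/20 = 8 kN·m
Load 2 — uniform load w=9 kN/m over full span:
  M_2 = wx(L-x)/2 = 9·10·(20-10)/2 = 450 kN·m
Load 3 — applied couple M₀=20 kN·m at a=40/3 m (b=L-a=20/3):
  M_3 = M₀x/L  [x≤a] = 20·10/20 = 10 kN·m
Superposition: M = Σ M_i = 468 kN·m ≈ 468.000000 kN·m

M(10) = 468 kN·m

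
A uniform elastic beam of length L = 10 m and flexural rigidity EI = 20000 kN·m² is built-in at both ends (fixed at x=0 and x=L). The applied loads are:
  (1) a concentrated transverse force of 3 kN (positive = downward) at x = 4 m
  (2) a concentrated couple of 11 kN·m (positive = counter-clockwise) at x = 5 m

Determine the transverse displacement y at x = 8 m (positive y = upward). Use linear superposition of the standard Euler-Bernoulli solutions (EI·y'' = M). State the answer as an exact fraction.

y(8) = -263/5000000 m

Load 1 — point force P=3 kN at a=4 m (b=L-a=6):
  y_1 = -Pa²(L-x)²(3bL-(3b+a)(L-x))/(6L³EI)  [x>a] = -3·4²·(10-8)²·(3·6·10-(3·6+4)·(10-8))/(6·10³·20000) = -17/78125 m
Load 2 — applied couple M₀=11 kN·m at a=5 m (b=L-a=5):
  y_2 = (R_Ax³/6 - M_Ax²/2 - M₀(x-a)²/2)/EI  [x>a] with R_A=33/20, M_A=11/4 = ((33/20)·8³/6 - (11/4)·8²/2 - 11·(8-5)²/2)/20000 = 33/200000 m
Superposition: y = Σ y_i = -263/5000000 m ≈ -0.000053 m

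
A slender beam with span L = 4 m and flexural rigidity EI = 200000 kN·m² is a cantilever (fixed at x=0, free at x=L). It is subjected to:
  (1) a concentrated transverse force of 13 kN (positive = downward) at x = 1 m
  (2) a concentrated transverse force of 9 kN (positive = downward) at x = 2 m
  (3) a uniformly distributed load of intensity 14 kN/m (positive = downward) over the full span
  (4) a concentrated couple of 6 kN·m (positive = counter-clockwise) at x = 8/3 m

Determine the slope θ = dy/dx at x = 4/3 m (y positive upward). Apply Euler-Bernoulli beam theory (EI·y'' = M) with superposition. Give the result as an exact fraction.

θ(4/3) = -19373/32400000 rad

Load 1 — point force P=13 kN at a=1 m (b=L-a=3):
  θ_1 = -Pa²/(2EI)  [x>a] = -13·1²/(2·200000) = -13/400000 rad
Load 2 — point force P=9 kN at a=2 m (b=L-a=2):
  θ_2 = -Px(2a-x)/(2EI)  [x≤a] = -9·(4/3)·(2·2-(4/3))/(2·200000) = -1/12500 rad
Load 3 — uniform load w=14 kN/m over full span:
  θ_3 = -wx(x²-3Lx+3L²)/(6EI) = -14·(4/3)·((4/3)²-3·4·(4/3)+3·4²)/(6·200000) = -133/253125 rad
Load 4 — applied couple M₀=6 kN·m at a=8/3 m (b=L-a=4/3):
  θ_4 = M₀x/EI  [x≤a] = 6·(4/3)/200000 = 1/25000 rad
Superposition: θ = Σ θ_i = -19373/32400000 rad ≈ -0.000598 rad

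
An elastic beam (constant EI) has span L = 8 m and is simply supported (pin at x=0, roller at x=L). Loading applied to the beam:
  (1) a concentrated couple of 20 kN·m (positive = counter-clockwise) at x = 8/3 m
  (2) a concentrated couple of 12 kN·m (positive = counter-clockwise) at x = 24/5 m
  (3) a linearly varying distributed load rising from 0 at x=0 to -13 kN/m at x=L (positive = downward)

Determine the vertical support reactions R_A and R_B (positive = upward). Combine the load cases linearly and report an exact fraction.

Load 1 — applied couple M₀=20 kN·m at a=8/3 m (b=L-a=16/3):
  R_A = M₀/L = 20/8 = 5/2 kN
  R_B = -M₀/L = -20/8 = -5/2 kN
Load 2 — applied couple M₀=12 kN·m at a=24/5 m (b=L-a=16/5):
  R_A = M₀/L = 12/8 = 3/2 kN
  R_B = -M₀/L = -12/8 = -3/2 kN
Load 3 — triangular load w₀=-13 kN/m (0→w₀ over full span):
  R_A = w₀L/6 = (-13)·8/6 = -52/3 kN
  R_B = w₀L/3 = (-13)·8/3 = -104/3 kN
Superposition: R_A = -40/3 kN, R_B = -116/3 kN

R_A = -40/3 kN, R_B = -116/3 kN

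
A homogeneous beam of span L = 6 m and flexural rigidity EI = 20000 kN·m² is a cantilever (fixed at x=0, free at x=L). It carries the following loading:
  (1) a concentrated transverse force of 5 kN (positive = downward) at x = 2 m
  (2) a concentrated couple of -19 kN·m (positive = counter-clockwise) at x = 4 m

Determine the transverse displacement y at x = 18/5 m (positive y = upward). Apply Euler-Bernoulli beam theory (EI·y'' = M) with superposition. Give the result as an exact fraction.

Load 1 — point force P=5 kN at a=2 m (b=L-a=4):
  y_1 = -Pa²(3x-a)/(6EI)  [x>a] = -5·2²·(3·(18/5)-2)/(6·20000) = -11/7500 m
Load 2 — applied couple M₀=-19 kN·m at a=4 m (b=L-a=2):
  y_2 = M₀x²/(2EI)  [x≤a] = (-19)·(18/5)²/(2·20000) = -1539/250000 m
Superposition: y = Σ y_i = -5717/750000 m ≈ -0.007623 m

y(18/5) = -5717/750000 m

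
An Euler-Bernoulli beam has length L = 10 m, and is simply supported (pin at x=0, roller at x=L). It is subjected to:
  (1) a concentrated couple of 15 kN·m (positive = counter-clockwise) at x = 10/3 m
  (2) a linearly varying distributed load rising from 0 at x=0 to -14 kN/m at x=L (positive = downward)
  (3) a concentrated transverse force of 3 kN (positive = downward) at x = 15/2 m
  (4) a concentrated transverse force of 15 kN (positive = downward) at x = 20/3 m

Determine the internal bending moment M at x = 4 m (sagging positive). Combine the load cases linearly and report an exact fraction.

Load 1 — applied couple M₀=15 kN·m at a=10/3 m (b=L-a=20/3):
  M_1 = M₀x/L - M₀  [x>a] = 15·4/10 - 15 = -9 kN·m
Load 2 — triangular load w₀=-14 kN/m (0→w₀ over full span):
  M_2 = w₀Lx/6 - w₀x³/(6L) = (-14)·10·4/6 - (-14)·4³/(6·10) = -392/5 kN·m
Load 3 — point force P=3 kN at a=15/2 m (b=L-a=5/2):
  M_3 = Pbx/L  [x≤a] = 3·(5/2)·4/10 = 3 kN·m
Load 4 — point force P=15 kN at a=20/3 m (b=L-a=10/3):
  M_4 = Pbx/L  [x≤a] = 15·(10/3)·4/10 = 20 kN·m
Superposition: M = Σ M_i = -322/5 kN·m ≈ -64.400000 kN·m

M(4) = -322/5 kN·m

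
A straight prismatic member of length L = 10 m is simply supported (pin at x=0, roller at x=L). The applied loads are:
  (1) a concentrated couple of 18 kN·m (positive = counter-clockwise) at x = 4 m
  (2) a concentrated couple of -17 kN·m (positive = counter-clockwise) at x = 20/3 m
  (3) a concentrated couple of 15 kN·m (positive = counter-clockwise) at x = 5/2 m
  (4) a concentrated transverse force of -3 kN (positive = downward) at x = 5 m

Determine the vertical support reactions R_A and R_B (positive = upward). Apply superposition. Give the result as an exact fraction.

Load 1 — applied couple M₀=18 kN·m at a=4 m (b=L-a=6):
  R_A = M₀/L = 18/10 = 9/5 kN
  R_B = -M₀/L = -18/10 = -9/5 kN
Load 2 — applied couple M₀=-17 kN·m at a=20/3 m (b=L-a=10/3):
  R_A = M₀/L = (-17)/10 = -17/10 kN
  R_B = -M₀/L = -(-17)/10 = 17/10 kN
Load 3 — applied couple M₀=15 kN·m at a=5/2 m (b=L-a=15/2):
  R_A = M₀/L = 15/10 = 3/2 kN
  R_B = -M₀/L = -15/10 = -3/2 kN
Load 4 — point force P=-3 kN at a=5 m (b=L-a=5):
  R_A = Pb/L = (-3)·5/10 = -3/2 kN
  R_B = Pa/L = (-3)·5/10 = -3/2 kN
Superposition: R_A = 1/10 kN, R_B = -31/10 kN

R_A = 1/10 kN, R_B = -31/10 kN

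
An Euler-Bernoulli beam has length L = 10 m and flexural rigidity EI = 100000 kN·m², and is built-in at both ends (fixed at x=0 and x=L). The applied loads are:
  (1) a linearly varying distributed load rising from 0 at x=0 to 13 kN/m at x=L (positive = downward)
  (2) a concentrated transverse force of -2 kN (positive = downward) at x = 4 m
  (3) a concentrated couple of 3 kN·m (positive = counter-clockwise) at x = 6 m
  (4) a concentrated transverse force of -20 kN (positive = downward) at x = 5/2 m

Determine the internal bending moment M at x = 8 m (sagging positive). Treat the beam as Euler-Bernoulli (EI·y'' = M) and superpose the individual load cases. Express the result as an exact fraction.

Load 1 — triangular load w₀=13 kN/m (0→w₀ over full span):
  M_1 = 3w₀Lx/20 - w₀L²/30 - w₀x³/(6L) = 3·13·10·8/20 - 13·10²/30 - 13·8³/(6·10) = 26/15 kN·m
Load 2 — point force P=-2 kN at a=4 m (b=L-a=6):
  M_2 = Pa²(a+3b)(L-x)/L³ - Pa²b/L²  [x>a] = (-2)·4²·(4+3·6)·(10-8)/10³ - (-2)·4²·6/10² = 64/125 kN·m
Load 3 — applied couple M₀=3 kN·m at a=6 m (b=L-a=4):
  M_3 = R_Ax - M_A - M₀  [x>a] with R_A=54/125, M_A=24/25 = (54/125)·8 - (24/25) - 3 = -63/125 kN·m
Load 4 — point force P=-20 kN at a=5/2 m (b=L-a=15/2):
  M_4 = Pa²(a+3b)(L-x)/L³ - Pa²b/L²  [x>a] = (-20)·(5/2)²·((5/2)+3·(15/2))·(10-8)/10³ - (-20)·(5/2)²·(15/2)/10² = 25/8 kN·m
Superposition: M = Σ M_i = 14599/3000 kN·m ≈ 4.866333 kN·m

M(8) = 14599/3000 kN·m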